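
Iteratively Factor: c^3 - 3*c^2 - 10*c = (c + 2)*(c^2 - 5*c) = c*(c + 2)*(c - 5)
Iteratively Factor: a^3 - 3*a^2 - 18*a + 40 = (a - 2)*(a^2 - a - 20) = (a - 2)*(a + 4)*(a - 5)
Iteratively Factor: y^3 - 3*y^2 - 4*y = (y)*(y^2 - 3*y - 4) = y*(y + 1)*(y - 4)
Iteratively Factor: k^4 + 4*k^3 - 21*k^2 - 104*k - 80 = (k + 4)*(k^3 - 21*k - 20) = (k - 5)*(k + 4)*(k^2 + 5*k + 4) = (k - 5)*(k + 4)^2*(k + 1)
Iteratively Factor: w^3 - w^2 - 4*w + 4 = (w - 2)*(w^2 + w - 2) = (w - 2)*(w - 1)*(w + 2)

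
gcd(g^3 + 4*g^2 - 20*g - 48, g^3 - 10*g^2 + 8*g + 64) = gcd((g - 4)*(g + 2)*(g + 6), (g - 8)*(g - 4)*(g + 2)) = g^2 - 2*g - 8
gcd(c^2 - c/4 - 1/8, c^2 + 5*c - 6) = 1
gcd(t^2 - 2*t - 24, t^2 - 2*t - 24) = t^2 - 2*t - 24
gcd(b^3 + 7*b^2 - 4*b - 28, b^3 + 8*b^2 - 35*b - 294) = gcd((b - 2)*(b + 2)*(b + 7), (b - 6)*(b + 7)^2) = b + 7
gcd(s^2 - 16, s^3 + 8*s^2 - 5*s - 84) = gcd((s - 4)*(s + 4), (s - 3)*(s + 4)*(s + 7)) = s + 4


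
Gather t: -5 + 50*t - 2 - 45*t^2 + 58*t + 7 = -45*t^2 + 108*t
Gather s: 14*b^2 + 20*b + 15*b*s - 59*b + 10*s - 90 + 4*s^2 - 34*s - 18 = 14*b^2 - 39*b + 4*s^2 + s*(15*b - 24) - 108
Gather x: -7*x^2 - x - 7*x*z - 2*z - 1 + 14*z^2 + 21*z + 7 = -7*x^2 + x*(-7*z - 1) + 14*z^2 + 19*z + 6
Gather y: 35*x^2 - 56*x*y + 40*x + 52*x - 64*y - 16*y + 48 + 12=35*x^2 + 92*x + y*(-56*x - 80) + 60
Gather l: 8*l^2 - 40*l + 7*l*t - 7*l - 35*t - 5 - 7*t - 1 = 8*l^2 + l*(7*t - 47) - 42*t - 6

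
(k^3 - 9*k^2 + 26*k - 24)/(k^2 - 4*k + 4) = (k^2 - 7*k + 12)/(k - 2)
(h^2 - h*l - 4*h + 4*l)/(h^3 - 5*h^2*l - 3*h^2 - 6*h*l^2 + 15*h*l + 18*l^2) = (h^2 - h*l - 4*h + 4*l)/(h^3 - 5*h^2*l - 3*h^2 - 6*h*l^2 + 15*h*l + 18*l^2)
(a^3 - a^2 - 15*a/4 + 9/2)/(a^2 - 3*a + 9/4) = a + 2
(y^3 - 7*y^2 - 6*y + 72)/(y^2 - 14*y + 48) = (y^2 - y - 12)/(y - 8)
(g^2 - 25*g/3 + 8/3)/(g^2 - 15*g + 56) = (g - 1/3)/(g - 7)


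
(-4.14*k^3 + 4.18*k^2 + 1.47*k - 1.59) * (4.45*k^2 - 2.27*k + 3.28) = -18.423*k^5 + 27.9988*k^4 - 16.5263*k^3 + 3.298*k^2 + 8.4309*k - 5.2152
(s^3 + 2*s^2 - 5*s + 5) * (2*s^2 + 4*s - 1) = 2*s^5 + 8*s^4 - 3*s^3 - 12*s^2 + 25*s - 5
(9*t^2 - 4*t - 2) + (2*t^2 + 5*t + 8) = 11*t^2 + t + 6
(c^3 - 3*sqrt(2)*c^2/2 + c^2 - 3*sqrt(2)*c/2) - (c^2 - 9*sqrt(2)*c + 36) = c^3 - 3*sqrt(2)*c^2/2 + 15*sqrt(2)*c/2 - 36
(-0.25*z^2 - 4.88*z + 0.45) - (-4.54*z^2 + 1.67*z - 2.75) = 4.29*z^2 - 6.55*z + 3.2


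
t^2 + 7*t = t*(t + 7)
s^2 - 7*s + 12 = (s - 4)*(s - 3)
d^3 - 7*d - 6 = (d - 3)*(d + 1)*(d + 2)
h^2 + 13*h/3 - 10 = (h - 5/3)*(h + 6)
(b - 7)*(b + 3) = b^2 - 4*b - 21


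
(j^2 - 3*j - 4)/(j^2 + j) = (j - 4)/j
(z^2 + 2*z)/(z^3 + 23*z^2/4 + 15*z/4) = 4*(z + 2)/(4*z^2 + 23*z + 15)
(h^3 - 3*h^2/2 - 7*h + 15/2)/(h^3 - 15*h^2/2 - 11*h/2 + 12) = (2*h^2 - h - 15)/(2*h^2 - 13*h - 24)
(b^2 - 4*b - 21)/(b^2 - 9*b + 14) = (b + 3)/(b - 2)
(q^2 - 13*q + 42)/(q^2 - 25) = (q^2 - 13*q + 42)/(q^2 - 25)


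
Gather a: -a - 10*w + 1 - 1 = -a - 10*w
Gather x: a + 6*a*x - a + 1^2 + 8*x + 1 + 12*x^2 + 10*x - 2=12*x^2 + x*(6*a + 18)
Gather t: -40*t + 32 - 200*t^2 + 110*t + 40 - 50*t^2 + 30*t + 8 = -250*t^2 + 100*t + 80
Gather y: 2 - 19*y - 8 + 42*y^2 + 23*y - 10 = 42*y^2 + 4*y - 16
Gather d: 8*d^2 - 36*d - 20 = 8*d^2 - 36*d - 20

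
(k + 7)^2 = k^2 + 14*k + 49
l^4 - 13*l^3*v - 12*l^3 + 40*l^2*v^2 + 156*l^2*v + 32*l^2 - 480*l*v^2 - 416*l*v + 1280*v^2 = (l - 8)*(l - 4)*(l - 8*v)*(l - 5*v)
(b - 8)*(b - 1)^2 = b^3 - 10*b^2 + 17*b - 8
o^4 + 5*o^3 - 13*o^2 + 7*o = o*(o - 1)^2*(o + 7)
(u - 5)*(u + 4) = u^2 - u - 20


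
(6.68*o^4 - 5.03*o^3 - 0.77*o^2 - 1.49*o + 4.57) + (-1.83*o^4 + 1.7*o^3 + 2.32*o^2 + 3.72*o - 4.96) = 4.85*o^4 - 3.33*o^3 + 1.55*o^2 + 2.23*o - 0.39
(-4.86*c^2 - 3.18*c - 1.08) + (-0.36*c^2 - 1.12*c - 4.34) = -5.22*c^2 - 4.3*c - 5.42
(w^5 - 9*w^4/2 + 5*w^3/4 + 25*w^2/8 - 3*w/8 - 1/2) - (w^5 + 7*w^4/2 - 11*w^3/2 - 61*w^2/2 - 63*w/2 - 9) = -8*w^4 + 27*w^3/4 + 269*w^2/8 + 249*w/8 + 17/2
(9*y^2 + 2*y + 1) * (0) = 0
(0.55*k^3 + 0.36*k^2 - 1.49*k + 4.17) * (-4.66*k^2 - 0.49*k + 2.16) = -2.563*k^5 - 1.9471*k^4 + 7.955*k^3 - 17.9245*k^2 - 5.2617*k + 9.0072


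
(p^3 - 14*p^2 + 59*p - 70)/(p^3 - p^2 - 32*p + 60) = (p - 7)/(p + 6)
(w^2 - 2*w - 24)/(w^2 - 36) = (w + 4)/(w + 6)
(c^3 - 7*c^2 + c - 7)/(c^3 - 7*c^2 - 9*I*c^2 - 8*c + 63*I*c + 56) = (c + I)/(c - 8*I)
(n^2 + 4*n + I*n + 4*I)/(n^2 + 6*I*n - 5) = (n + 4)/(n + 5*I)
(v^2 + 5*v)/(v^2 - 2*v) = (v + 5)/(v - 2)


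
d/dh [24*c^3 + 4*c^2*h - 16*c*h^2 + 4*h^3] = 4*c^2 - 32*c*h + 12*h^2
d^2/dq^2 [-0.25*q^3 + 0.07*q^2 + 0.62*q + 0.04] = 0.14 - 1.5*q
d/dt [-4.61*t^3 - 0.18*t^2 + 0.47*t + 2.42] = -13.83*t^2 - 0.36*t + 0.47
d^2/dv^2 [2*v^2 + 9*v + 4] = 4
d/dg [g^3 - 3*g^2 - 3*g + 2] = 3*g^2 - 6*g - 3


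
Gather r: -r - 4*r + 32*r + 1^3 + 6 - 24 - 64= 27*r - 81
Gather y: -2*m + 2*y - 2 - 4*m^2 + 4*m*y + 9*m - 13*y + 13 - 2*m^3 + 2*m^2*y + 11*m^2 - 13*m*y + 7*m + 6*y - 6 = -2*m^3 + 7*m^2 + 14*m + y*(2*m^2 - 9*m - 5) + 5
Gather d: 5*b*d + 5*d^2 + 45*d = 5*d^2 + d*(5*b + 45)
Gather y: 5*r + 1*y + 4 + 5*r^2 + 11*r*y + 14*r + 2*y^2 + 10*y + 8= 5*r^2 + 19*r + 2*y^2 + y*(11*r + 11) + 12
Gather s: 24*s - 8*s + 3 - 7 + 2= 16*s - 2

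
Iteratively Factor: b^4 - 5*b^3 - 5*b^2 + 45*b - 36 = (b - 3)*(b^3 - 2*b^2 - 11*b + 12) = (b - 3)*(b - 1)*(b^2 - b - 12) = (b - 4)*(b - 3)*(b - 1)*(b + 3)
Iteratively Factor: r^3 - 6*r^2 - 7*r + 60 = (r - 5)*(r^2 - r - 12) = (r - 5)*(r - 4)*(r + 3)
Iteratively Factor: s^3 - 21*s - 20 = (s - 5)*(s^2 + 5*s + 4) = (s - 5)*(s + 4)*(s + 1)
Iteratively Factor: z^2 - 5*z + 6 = (z - 3)*(z - 2)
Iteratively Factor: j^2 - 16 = (j - 4)*(j + 4)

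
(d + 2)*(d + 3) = d^2 + 5*d + 6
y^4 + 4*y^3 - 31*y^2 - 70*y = y*(y - 5)*(y + 2)*(y + 7)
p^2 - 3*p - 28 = (p - 7)*(p + 4)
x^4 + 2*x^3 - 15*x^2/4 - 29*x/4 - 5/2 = (x - 2)*(x + 1/2)*(x + 1)*(x + 5/2)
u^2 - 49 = (u - 7)*(u + 7)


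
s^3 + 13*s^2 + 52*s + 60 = (s + 2)*(s + 5)*(s + 6)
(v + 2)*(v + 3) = v^2 + 5*v + 6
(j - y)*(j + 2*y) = j^2 + j*y - 2*y^2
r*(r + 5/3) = r^2 + 5*r/3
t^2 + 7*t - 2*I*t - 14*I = (t + 7)*(t - 2*I)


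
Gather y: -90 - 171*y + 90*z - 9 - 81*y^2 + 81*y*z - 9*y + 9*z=-81*y^2 + y*(81*z - 180) + 99*z - 99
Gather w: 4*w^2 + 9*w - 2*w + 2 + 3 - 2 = 4*w^2 + 7*w + 3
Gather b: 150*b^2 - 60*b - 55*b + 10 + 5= 150*b^2 - 115*b + 15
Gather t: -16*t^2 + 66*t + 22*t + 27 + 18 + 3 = -16*t^2 + 88*t + 48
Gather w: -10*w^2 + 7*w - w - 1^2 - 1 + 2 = -10*w^2 + 6*w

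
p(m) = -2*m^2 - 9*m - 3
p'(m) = -4*m - 9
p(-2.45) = 7.04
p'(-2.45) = 0.80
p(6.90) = -160.32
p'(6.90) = -36.60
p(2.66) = -41.09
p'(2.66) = -19.64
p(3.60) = -61.32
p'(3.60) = -23.40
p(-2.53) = 6.97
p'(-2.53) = 1.12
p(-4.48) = -2.82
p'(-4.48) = 8.92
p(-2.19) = 7.12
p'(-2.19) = -0.24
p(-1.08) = 4.39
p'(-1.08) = -4.68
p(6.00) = -129.00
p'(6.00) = -33.00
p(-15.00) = -318.00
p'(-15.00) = 51.00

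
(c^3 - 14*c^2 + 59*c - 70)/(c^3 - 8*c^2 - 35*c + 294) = (c^2 - 7*c + 10)/(c^2 - c - 42)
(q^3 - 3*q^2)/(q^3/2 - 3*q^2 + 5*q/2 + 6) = 2*q^2/(q^2 - 3*q - 4)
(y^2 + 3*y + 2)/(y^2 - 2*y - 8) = (y + 1)/(y - 4)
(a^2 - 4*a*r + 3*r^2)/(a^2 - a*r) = (a - 3*r)/a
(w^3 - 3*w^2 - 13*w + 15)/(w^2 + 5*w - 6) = (w^2 - 2*w - 15)/(w + 6)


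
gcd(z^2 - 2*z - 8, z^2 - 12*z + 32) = z - 4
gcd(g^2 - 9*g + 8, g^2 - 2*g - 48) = g - 8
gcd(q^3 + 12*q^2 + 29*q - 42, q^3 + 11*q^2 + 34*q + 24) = q + 6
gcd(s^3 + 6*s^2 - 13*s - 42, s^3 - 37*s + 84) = s^2 + 4*s - 21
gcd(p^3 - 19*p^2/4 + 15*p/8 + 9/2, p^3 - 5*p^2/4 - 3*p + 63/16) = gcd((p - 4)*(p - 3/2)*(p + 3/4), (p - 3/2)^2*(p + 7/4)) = p - 3/2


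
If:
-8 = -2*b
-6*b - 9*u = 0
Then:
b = 4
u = -8/3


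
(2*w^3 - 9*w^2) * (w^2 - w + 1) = 2*w^5 - 11*w^4 + 11*w^3 - 9*w^2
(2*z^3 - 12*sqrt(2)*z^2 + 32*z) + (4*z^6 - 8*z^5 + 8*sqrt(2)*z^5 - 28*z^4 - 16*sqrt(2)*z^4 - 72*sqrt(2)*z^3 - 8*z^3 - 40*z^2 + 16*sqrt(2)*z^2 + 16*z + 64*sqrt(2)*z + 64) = 4*z^6 - 8*z^5 + 8*sqrt(2)*z^5 - 28*z^4 - 16*sqrt(2)*z^4 - 72*sqrt(2)*z^3 - 6*z^3 - 40*z^2 + 4*sqrt(2)*z^2 + 48*z + 64*sqrt(2)*z + 64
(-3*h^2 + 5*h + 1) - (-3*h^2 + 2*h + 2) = 3*h - 1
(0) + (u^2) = u^2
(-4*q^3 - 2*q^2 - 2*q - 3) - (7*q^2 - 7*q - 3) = -4*q^3 - 9*q^2 + 5*q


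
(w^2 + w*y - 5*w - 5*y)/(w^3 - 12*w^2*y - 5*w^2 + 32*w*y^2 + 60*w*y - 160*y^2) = (w + y)/(w^2 - 12*w*y + 32*y^2)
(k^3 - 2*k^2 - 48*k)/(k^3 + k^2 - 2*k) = (k^2 - 2*k - 48)/(k^2 + k - 2)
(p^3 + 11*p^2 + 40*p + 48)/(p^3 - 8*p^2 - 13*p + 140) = (p^2 + 7*p + 12)/(p^2 - 12*p + 35)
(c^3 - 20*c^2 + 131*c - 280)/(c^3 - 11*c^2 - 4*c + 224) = (c - 5)/(c + 4)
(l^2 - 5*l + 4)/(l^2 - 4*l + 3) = (l - 4)/(l - 3)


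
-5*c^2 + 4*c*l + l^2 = (-c + l)*(5*c + l)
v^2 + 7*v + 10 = (v + 2)*(v + 5)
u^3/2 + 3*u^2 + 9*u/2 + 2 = (u/2 + 1/2)*(u + 1)*(u + 4)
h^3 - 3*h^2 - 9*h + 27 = (h - 3)^2*(h + 3)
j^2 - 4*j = j*(j - 4)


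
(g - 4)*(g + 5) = g^2 + g - 20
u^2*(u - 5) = u^3 - 5*u^2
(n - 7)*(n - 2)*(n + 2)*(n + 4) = n^4 - 3*n^3 - 32*n^2 + 12*n + 112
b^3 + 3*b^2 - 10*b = b*(b - 2)*(b + 5)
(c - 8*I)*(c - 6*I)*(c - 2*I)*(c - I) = c^4 - 17*I*c^3 - 92*c^2 + 172*I*c + 96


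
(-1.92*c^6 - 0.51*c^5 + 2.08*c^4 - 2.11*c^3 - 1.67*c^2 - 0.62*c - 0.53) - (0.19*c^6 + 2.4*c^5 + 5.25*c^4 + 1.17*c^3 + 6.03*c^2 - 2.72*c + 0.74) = -2.11*c^6 - 2.91*c^5 - 3.17*c^4 - 3.28*c^3 - 7.7*c^2 + 2.1*c - 1.27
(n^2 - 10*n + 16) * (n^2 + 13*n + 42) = n^4 + 3*n^3 - 72*n^2 - 212*n + 672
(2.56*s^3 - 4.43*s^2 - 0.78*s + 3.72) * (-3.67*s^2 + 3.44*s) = -9.3952*s^5 + 25.0645*s^4 - 12.3766*s^3 - 16.3356*s^2 + 12.7968*s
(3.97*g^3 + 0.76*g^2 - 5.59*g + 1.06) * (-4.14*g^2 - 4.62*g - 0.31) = -16.4358*g^5 - 21.4878*g^4 + 18.4007*g^3 + 21.2018*g^2 - 3.1643*g - 0.3286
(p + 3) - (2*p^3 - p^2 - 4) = -2*p^3 + p^2 + p + 7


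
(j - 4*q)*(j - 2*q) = j^2 - 6*j*q + 8*q^2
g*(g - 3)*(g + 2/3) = g^3 - 7*g^2/3 - 2*g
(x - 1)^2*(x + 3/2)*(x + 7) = x^4 + 13*x^3/2 - 11*x^2/2 - 25*x/2 + 21/2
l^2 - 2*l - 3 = (l - 3)*(l + 1)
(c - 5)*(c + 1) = c^2 - 4*c - 5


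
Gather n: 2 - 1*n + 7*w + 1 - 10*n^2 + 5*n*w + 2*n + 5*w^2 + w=-10*n^2 + n*(5*w + 1) + 5*w^2 + 8*w + 3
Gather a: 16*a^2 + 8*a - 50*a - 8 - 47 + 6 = 16*a^2 - 42*a - 49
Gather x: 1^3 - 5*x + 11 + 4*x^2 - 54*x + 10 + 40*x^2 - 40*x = 44*x^2 - 99*x + 22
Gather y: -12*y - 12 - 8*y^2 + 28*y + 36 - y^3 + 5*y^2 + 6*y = -y^3 - 3*y^2 + 22*y + 24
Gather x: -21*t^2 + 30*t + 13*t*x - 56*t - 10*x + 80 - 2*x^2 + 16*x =-21*t^2 - 26*t - 2*x^2 + x*(13*t + 6) + 80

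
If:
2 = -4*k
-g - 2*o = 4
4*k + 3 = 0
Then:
No Solution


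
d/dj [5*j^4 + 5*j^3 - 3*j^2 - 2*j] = 20*j^3 + 15*j^2 - 6*j - 2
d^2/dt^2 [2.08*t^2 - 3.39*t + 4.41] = 4.16000000000000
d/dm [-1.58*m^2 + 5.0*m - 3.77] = 5.0 - 3.16*m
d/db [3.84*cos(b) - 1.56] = -3.84*sin(b)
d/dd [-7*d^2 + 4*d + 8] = 4 - 14*d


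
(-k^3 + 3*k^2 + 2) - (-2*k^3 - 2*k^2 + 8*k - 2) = k^3 + 5*k^2 - 8*k + 4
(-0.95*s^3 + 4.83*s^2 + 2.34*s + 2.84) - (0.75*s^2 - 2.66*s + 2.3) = -0.95*s^3 + 4.08*s^2 + 5.0*s + 0.54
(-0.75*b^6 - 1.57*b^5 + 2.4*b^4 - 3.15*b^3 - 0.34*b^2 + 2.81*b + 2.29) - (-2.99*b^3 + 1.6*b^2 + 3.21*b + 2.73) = -0.75*b^6 - 1.57*b^5 + 2.4*b^4 - 0.16*b^3 - 1.94*b^2 - 0.4*b - 0.44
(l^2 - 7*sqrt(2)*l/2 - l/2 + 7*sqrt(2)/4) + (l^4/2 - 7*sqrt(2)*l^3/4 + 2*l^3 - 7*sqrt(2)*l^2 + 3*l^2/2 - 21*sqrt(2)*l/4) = l^4/2 - 7*sqrt(2)*l^3/4 + 2*l^3 - 7*sqrt(2)*l^2 + 5*l^2/2 - 35*sqrt(2)*l/4 - l/2 + 7*sqrt(2)/4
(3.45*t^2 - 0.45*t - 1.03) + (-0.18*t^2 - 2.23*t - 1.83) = 3.27*t^2 - 2.68*t - 2.86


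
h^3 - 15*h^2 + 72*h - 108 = (h - 6)^2*(h - 3)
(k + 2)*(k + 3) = k^2 + 5*k + 6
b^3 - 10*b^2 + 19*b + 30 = (b - 6)*(b - 5)*(b + 1)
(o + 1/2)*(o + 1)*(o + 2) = o^3 + 7*o^2/2 + 7*o/2 + 1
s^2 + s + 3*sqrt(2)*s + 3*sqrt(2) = (s + 1)*(s + 3*sqrt(2))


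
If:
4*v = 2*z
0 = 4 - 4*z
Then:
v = 1/2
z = 1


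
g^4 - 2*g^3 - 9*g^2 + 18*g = g*(g - 3)*(g - 2)*(g + 3)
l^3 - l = l*(l - 1)*(l + 1)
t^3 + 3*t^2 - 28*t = t*(t - 4)*(t + 7)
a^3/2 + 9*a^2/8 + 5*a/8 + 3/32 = (a/2 + 1/4)*(a + 1/4)*(a + 3/2)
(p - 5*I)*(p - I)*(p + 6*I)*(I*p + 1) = I*p^4 + p^3 + 31*I*p^2 + 61*p - 30*I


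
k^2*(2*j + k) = 2*j*k^2 + k^3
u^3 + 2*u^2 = u^2*(u + 2)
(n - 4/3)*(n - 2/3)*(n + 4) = n^3 + 2*n^2 - 64*n/9 + 32/9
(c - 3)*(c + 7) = c^2 + 4*c - 21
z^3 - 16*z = z*(z - 4)*(z + 4)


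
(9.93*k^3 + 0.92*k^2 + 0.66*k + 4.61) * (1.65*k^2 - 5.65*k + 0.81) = 16.3845*k^5 - 54.5865*k^4 + 3.9343*k^3 + 4.6227*k^2 - 25.5119*k + 3.7341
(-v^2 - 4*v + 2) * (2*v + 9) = -2*v^3 - 17*v^2 - 32*v + 18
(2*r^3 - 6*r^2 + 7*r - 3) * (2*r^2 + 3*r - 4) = 4*r^5 - 6*r^4 - 12*r^3 + 39*r^2 - 37*r + 12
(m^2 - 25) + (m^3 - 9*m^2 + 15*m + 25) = m^3 - 8*m^2 + 15*m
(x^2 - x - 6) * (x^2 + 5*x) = x^4 + 4*x^3 - 11*x^2 - 30*x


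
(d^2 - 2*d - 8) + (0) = d^2 - 2*d - 8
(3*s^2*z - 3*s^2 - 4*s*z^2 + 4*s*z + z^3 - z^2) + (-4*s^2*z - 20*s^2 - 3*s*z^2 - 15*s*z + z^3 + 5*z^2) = -s^2*z - 23*s^2 - 7*s*z^2 - 11*s*z + 2*z^3 + 4*z^2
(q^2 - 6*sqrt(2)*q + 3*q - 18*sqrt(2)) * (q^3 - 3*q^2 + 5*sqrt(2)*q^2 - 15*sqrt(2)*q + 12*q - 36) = q^5 - sqrt(2)*q^4 - 57*q^3 - 63*sqrt(2)*q^2 + 432*q + 648*sqrt(2)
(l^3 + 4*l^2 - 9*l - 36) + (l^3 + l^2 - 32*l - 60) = 2*l^3 + 5*l^2 - 41*l - 96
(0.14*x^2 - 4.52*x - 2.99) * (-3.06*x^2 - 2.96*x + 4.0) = -0.4284*x^4 + 13.4168*x^3 + 23.0886*x^2 - 9.2296*x - 11.96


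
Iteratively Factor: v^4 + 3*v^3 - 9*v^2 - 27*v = (v)*(v^3 + 3*v^2 - 9*v - 27) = v*(v + 3)*(v^2 - 9) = v*(v + 3)^2*(v - 3)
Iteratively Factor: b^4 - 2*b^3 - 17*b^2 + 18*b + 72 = (b - 3)*(b^3 + b^2 - 14*b - 24) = (b - 3)*(b + 3)*(b^2 - 2*b - 8) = (b - 4)*(b - 3)*(b + 3)*(b + 2)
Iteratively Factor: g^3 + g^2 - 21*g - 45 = (g - 5)*(g^2 + 6*g + 9) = (g - 5)*(g + 3)*(g + 3)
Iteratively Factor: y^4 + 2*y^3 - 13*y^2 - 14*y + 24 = (y - 3)*(y^3 + 5*y^2 + 2*y - 8) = (y - 3)*(y - 1)*(y^2 + 6*y + 8) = (y - 3)*(y - 1)*(y + 2)*(y + 4)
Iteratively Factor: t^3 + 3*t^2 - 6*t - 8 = (t + 4)*(t^2 - t - 2) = (t - 2)*(t + 4)*(t + 1)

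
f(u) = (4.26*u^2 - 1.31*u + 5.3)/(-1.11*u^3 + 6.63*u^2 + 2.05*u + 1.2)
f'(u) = (8.52*u - 1.31)/(-1.11*u^3 + 6.63*u^2 + 2.05*u + 1.2) + (3.33*u^2 - 13.26*u - 2.05)*(4.26*u^2 - 1.31*u + 5.3)/(-1.11*u^3 + 6.63*u^2 + 2.05*u + 1.2)^2 = (4.7286*u^4 - 2.9082*u^3 + 35.0673*u^2 - 60.054*u - 12.437)/(1.2321*u^6 - 14.7186*u^5 + 39.4059*u^4 + 24.519*u^3 + 20.1145*u^2 + 4.92*u + 1.44)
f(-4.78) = 0.41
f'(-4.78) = 0.06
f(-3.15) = 0.54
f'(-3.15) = 0.12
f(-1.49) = 1.01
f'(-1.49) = 0.69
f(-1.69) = 0.89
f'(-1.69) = 0.50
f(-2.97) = 0.57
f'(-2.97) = 0.13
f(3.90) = 1.47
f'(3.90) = 0.62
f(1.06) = 0.92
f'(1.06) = -0.38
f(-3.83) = 0.48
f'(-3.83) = 0.08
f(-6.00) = 0.36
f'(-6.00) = 0.04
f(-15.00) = 0.19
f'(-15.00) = 0.01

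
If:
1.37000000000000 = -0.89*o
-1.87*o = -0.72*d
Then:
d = -4.00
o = -1.54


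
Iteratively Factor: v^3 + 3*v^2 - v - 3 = (v + 1)*(v^2 + 2*v - 3) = (v + 1)*(v + 3)*(v - 1)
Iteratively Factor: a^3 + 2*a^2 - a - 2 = (a + 2)*(a^2 - 1) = (a - 1)*(a + 2)*(a + 1)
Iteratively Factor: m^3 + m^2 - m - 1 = (m + 1)*(m^2 - 1) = (m - 1)*(m + 1)*(m + 1)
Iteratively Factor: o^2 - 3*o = (o - 3)*(o)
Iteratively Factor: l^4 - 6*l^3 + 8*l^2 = (l)*(l^3 - 6*l^2 + 8*l) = l*(l - 2)*(l^2 - 4*l) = l*(l - 4)*(l - 2)*(l)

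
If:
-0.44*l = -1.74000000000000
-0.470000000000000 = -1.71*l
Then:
No Solution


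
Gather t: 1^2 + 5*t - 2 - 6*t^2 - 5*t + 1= -6*t^2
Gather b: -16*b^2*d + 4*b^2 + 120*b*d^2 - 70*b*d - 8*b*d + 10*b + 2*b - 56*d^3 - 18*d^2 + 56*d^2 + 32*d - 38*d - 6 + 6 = b^2*(4 - 16*d) + b*(120*d^2 - 78*d + 12) - 56*d^3 + 38*d^2 - 6*d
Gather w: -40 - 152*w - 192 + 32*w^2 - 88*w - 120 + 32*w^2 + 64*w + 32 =64*w^2 - 176*w - 320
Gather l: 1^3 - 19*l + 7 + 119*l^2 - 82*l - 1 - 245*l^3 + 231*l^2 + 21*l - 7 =-245*l^3 + 350*l^2 - 80*l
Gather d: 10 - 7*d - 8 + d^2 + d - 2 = d^2 - 6*d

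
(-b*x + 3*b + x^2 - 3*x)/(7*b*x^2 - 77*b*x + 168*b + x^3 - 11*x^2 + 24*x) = (-b + x)/(7*b*x - 56*b + x^2 - 8*x)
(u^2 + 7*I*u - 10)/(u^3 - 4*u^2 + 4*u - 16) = (u + 5*I)/(u^2 - 2*u*(2 + I) + 8*I)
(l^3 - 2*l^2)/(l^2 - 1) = l^2*(l - 2)/(l^2 - 1)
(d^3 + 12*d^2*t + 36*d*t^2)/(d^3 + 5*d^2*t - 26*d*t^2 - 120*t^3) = d*(-d - 6*t)/(-d^2 + d*t + 20*t^2)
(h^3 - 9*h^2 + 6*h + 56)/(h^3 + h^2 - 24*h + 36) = (h^3 - 9*h^2 + 6*h + 56)/(h^3 + h^2 - 24*h + 36)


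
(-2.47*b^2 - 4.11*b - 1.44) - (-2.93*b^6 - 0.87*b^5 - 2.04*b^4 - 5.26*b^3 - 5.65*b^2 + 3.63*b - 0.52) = 2.93*b^6 + 0.87*b^5 + 2.04*b^4 + 5.26*b^3 + 3.18*b^2 - 7.74*b - 0.92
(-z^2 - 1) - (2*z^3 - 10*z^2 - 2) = -2*z^3 + 9*z^2 + 1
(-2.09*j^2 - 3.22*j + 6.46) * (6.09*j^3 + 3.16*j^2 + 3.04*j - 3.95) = -12.7281*j^5 - 26.2142*j^4 + 22.8126*j^3 + 18.8803*j^2 + 32.3574*j - 25.517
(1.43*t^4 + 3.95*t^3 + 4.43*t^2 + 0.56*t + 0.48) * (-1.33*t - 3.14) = -1.9019*t^5 - 9.7437*t^4 - 18.2949*t^3 - 14.655*t^2 - 2.3968*t - 1.5072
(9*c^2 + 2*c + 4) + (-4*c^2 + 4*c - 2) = 5*c^2 + 6*c + 2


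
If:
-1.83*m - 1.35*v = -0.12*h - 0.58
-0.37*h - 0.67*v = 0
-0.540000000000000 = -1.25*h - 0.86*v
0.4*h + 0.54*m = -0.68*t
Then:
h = 0.70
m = 0.65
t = -0.92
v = -0.38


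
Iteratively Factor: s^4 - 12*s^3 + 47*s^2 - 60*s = (s - 5)*(s^3 - 7*s^2 + 12*s) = s*(s - 5)*(s^2 - 7*s + 12) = s*(s - 5)*(s - 4)*(s - 3)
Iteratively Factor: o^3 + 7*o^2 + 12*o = (o)*(o^2 + 7*o + 12) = o*(o + 3)*(o + 4)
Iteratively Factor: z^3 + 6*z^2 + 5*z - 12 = (z - 1)*(z^2 + 7*z + 12) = (z - 1)*(z + 3)*(z + 4)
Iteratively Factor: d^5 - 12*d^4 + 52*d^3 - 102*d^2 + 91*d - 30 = (d - 2)*(d^4 - 10*d^3 + 32*d^2 - 38*d + 15) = (d - 2)*(d - 1)*(d^3 - 9*d^2 + 23*d - 15) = (d - 5)*(d - 2)*(d - 1)*(d^2 - 4*d + 3) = (d - 5)*(d - 3)*(d - 2)*(d - 1)*(d - 1)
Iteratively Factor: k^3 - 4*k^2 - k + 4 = (k - 1)*(k^2 - 3*k - 4) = (k - 4)*(k - 1)*(k + 1)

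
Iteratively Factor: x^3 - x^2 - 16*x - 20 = (x + 2)*(x^2 - 3*x - 10) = (x + 2)^2*(x - 5)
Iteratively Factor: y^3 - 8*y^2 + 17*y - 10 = (y - 1)*(y^2 - 7*y + 10) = (y - 2)*(y - 1)*(y - 5)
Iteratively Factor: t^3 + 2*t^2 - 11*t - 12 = (t + 1)*(t^2 + t - 12) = (t + 1)*(t + 4)*(t - 3)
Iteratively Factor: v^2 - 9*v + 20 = (v - 4)*(v - 5)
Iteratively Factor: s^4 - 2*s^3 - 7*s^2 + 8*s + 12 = (s + 2)*(s^3 - 4*s^2 + s + 6) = (s + 1)*(s + 2)*(s^2 - 5*s + 6) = (s - 3)*(s + 1)*(s + 2)*(s - 2)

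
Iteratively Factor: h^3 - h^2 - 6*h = (h + 2)*(h^2 - 3*h) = (h - 3)*(h + 2)*(h)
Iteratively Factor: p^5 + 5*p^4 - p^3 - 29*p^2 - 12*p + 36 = (p + 3)*(p^4 + 2*p^3 - 7*p^2 - 8*p + 12) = (p - 2)*(p + 3)*(p^3 + 4*p^2 + p - 6) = (p - 2)*(p + 3)^2*(p^2 + p - 2) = (p - 2)*(p - 1)*(p + 3)^2*(p + 2)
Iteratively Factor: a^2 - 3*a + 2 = (a - 2)*(a - 1)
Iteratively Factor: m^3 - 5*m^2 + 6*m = (m - 3)*(m^2 - 2*m) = m*(m - 3)*(m - 2)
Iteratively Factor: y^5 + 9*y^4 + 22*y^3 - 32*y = (y + 2)*(y^4 + 7*y^3 + 8*y^2 - 16*y) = y*(y + 2)*(y^3 + 7*y^2 + 8*y - 16) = y*(y + 2)*(y + 4)*(y^2 + 3*y - 4) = y*(y - 1)*(y + 2)*(y + 4)*(y + 4)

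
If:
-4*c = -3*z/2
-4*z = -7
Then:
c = 21/32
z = 7/4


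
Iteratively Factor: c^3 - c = (c)*(c^2 - 1) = c*(c - 1)*(c + 1)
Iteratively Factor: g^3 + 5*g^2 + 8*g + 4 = (g + 1)*(g^2 + 4*g + 4) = (g + 1)*(g + 2)*(g + 2)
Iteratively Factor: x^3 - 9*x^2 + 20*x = (x - 5)*(x^2 - 4*x) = (x - 5)*(x - 4)*(x)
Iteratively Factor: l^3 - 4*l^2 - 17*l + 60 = (l - 3)*(l^2 - l - 20) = (l - 5)*(l - 3)*(l + 4)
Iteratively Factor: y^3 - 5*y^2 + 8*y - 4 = (y - 1)*(y^2 - 4*y + 4) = (y - 2)*(y - 1)*(y - 2)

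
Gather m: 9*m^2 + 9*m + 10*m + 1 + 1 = 9*m^2 + 19*m + 2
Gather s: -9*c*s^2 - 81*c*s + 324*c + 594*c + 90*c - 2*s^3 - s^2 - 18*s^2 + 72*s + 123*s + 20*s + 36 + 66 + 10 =1008*c - 2*s^3 + s^2*(-9*c - 19) + s*(215 - 81*c) + 112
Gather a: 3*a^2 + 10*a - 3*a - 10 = 3*a^2 + 7*a - 10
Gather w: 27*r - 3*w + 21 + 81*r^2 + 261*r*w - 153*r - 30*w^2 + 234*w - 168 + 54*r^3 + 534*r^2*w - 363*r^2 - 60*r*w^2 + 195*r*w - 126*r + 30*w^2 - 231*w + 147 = 54*r^3 - 282*r^2 - 60*r*w^2 - 252*r + w*(534*r^2 + 456*r)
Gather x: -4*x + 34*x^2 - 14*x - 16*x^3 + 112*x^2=-16*x^3 + 146*x^2 - 18*x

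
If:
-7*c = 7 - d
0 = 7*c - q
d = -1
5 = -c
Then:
No Solution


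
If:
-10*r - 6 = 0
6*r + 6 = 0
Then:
No Solution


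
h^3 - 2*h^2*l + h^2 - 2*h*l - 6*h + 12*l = (h - 2)*(h + 3)*(h - 2*l)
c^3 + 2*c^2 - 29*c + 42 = (c - 3)*(c - 2)*(c + 7)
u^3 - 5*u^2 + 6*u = u*(u - 3)*(u - 2)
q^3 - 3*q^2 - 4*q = q*(q - 4)*(q + 1)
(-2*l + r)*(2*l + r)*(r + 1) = -4*l^2*r - 4*l^2 + r^3 + r^2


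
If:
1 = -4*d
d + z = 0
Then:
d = -1/4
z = 1/4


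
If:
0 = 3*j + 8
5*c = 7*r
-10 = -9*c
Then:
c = 10/9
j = -8/3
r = 50/63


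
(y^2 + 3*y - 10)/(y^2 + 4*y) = (y^2 + 3*y - 10)/(y*(y + 4))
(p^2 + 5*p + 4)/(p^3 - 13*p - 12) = (p + 4)/(p^2 - p - 12)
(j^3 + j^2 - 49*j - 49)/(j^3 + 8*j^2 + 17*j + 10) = (j^2 - 49)/(j^2 + 7*j + 10)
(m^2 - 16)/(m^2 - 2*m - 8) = (m + 4)/(m + 2)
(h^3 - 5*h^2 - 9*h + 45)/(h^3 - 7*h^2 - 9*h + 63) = (h - 5)/(h - 7)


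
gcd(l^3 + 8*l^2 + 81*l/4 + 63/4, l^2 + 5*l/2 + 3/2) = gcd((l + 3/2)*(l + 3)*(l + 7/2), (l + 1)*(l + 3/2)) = l + 3/2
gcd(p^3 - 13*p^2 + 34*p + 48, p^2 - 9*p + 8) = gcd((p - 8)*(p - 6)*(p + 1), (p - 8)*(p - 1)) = p - 8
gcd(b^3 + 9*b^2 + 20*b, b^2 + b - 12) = b + 4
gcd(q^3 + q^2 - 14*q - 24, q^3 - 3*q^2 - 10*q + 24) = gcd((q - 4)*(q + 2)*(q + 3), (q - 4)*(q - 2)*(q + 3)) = q^2 - q - 12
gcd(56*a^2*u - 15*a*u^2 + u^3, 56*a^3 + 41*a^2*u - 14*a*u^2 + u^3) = 56*a^2 - 15*a*u + u^2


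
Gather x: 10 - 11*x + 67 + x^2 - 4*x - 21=x^2 - 15*x + 56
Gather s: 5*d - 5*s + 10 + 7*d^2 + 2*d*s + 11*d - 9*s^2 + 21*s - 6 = 7*d^2 + 16*d - 9*s^2 + s*(2*d + 16) + 4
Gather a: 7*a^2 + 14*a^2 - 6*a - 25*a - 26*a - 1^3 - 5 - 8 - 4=21*a^2 - 57*a - 18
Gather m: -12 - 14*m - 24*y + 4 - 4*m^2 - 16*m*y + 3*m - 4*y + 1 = -4*m^2 + m*(-16*y - 11) - 28*y - 7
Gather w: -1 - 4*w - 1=-4*w - 2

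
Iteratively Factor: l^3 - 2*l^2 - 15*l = (l - 5)*(l^2 + 3*l) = (l - 5)*(l + 3)*(l)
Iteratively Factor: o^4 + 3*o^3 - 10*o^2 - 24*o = (o)*(o^3 + 3*o^2 - 10*o - 24) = o*(o - 3)*(o^2 + 6*o + 8) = o*(o - 3)*(o + 4)*(o + 2)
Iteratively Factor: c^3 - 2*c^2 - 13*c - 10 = (c - 5)*(c^2 + 3*c + 2) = (c - 5)*(c + 1)*(c + 2)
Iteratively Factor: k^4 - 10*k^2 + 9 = (k + 3)*(k^3 - 3*k^2 - k + 3) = (k - 3)*(k + 3)*(k^2 - 1) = (k - 3)*(k - 1)*(k + 3)*(k + 1)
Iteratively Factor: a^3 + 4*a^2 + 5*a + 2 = (a + 2)*(a^2 + 2*a + 1) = (a + 1)*(a + 2)*(a + 1)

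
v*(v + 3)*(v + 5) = v^3 + 8*v^2 + 15*v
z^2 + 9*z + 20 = (z + 4)*(z + 5)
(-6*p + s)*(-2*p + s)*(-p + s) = -12*p^3 + 20*p^2*s - 9*p*s^2 + s^3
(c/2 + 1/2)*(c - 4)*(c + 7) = c^3/2 + 2*c^2 - 25*c/2 - 14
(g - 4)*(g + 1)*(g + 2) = g^3 - g^2 - 10*g - 8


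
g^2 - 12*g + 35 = (g - 7)*(g - 5)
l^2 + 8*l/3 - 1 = (l - 1/3)*(l + 3)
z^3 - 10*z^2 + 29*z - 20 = (z - 5)*(z - 4)*(z - 1)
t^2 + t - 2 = (t - 1)*(t + 2)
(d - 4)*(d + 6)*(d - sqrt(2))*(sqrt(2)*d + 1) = sqrt(2)*d^4 - d^3 + 2*sqrt(2)*d^3 - 25*sqrt(2)*d^2 - 2*d^2 - 2*sqrt(2)*d + 24*d + 24*sqrt(2)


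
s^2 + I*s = s*(s + I)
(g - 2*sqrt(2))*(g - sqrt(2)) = g^2 - 3*sqrt(2)*g + 4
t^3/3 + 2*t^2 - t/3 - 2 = (t/3 + 1/3)*(t - 1)*(t + 6)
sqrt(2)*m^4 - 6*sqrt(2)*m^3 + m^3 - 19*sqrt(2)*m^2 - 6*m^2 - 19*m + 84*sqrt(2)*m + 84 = (m - 7)*(m - 3)*(m + 4)*(sqrt(2)*m + 1)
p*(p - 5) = p^2 - 5*p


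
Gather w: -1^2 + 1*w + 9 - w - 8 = 0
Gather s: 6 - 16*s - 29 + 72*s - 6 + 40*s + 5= 96*s - 24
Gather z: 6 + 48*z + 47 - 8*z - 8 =40*z + 45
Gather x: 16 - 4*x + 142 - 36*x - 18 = 140 - 40*x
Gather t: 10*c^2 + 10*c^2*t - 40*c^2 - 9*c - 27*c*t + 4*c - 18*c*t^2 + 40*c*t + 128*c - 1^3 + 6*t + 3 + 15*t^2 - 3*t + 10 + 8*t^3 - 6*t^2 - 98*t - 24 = -30*c^2 + 123*c + 8*t^3 + t^2*(9 - 18*c) + t*(10*c^2 + 13*c - 95) - 12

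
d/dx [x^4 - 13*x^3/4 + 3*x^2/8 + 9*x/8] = 4*x^3 - 39*x^2/4 + 3*x/4 + 9/8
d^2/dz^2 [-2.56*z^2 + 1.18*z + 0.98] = -5.12000000000000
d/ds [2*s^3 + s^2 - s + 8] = 6*s^2 + 2*s - 1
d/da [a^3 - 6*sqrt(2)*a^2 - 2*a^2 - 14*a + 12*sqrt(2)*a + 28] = 3*a^2 - 12*sqrt(2)*a - 4*a - 14 + 12*sqrt(2)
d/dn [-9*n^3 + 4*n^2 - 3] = n*(8 - 27*n)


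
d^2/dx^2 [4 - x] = 0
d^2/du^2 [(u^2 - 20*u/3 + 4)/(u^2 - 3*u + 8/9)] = 18*(-297*u^3 + 756*u^2 - 1476*u + 1252)/(729*u^6 - 6561*u^5 + 21627*u^4 - 31347*u^3 + 19224*u^2 - 5184*u + 512)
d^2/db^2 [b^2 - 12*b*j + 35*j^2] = 2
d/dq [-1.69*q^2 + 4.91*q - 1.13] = 4.91 - 3.38*q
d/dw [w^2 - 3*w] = 2*w - 3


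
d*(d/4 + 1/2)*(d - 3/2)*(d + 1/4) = d^4/4 + 3*d^3/16 - 23*d^2/32 - 3*d/16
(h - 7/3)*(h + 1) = h^2 - 4*h/3 - 7/3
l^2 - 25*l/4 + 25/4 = (l - 5)*(l - 5/4)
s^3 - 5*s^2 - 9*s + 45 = (s - 5)*(s - 3)*(s + 3)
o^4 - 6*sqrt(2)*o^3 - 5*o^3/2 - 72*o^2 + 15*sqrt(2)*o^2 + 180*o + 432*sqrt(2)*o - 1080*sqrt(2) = (o - 5/2)*(o - 6*sqrt(2))^2*(o + 6*sqrt(2))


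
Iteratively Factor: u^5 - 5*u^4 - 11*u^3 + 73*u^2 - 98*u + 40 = (u - 1)*(u^4 - 4*u^3 - 15*u^2 + 58*u - 40) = (u - 5)*(u - 1)*(u^3 + u^2 - 10*u + 8) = (u - 5)*(u - 1)^2*(u^2 + 2*u - 8) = (u - 5)*(u - 1)^2*(u + 4)*(u - 2)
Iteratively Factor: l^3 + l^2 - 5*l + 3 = (l - 1)*(l^2 + 2*l - 3) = (l - 1)^2*(l + 3)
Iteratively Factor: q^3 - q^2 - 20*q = (q)*(q^2 - q - 20) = q*(q - 5)*(q + 4)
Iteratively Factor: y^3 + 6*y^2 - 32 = (y + 4)*(y^2 + 2*y - 8) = (y - 2)*(y + 4)*(y + 4)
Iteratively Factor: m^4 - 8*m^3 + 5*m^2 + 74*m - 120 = (m - 2)*(m^3 - 6*m^2 - 7*m + 60) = (m - 5)*(m - 2)*(m^2 - m - 12) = (m - 5)*(m - 4)*(m - 2)*(m + 3)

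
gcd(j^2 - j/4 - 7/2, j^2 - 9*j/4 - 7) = j + 7/4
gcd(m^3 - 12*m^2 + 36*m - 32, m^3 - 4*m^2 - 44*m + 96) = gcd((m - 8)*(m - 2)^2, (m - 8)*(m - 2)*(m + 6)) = m^2 - 10*m + 16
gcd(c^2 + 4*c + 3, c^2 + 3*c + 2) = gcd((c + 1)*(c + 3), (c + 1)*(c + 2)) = c + 1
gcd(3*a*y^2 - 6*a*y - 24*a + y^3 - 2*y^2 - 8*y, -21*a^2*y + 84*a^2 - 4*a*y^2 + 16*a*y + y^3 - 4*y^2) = 3*a*y - 12*a + y^2 - 4*y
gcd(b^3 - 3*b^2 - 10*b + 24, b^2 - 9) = b + 3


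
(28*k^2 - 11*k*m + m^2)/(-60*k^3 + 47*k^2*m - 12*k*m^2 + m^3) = (-7*k + m)/(15*k^2 - 8*k*m + m^2)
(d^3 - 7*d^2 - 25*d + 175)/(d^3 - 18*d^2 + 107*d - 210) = (d + 5)/(d - 6)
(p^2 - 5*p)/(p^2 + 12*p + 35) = p*(p - 5)/(p^2 + 12*p + 35)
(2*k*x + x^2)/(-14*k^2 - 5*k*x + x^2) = x/(-7*k + x)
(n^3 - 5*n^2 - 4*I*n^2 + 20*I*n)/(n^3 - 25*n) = (n - 4*I)/(n + 5)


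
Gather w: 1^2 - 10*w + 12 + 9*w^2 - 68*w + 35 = 9*w^2 - 78*w + 48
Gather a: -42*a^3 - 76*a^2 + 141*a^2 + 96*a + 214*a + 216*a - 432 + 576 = -42*a^3 + 65*a^2 + 526*a + 144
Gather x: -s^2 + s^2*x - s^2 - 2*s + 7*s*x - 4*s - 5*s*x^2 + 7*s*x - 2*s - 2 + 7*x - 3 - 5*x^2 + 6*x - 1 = -2*s^2 - 8*s + x^2*(-5*s - 5) + x*(s^2 + 14*s + 13) - 6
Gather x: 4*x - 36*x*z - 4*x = -36*x*z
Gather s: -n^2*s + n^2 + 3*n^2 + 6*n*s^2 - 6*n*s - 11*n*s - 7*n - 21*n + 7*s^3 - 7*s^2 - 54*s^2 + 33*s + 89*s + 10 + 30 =4*n^2 - 28*n + 7*s^3 + s^2*(6*n - 61) + s*(-n^2 - 17*n + 122) + 40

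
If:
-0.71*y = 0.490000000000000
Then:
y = -0.69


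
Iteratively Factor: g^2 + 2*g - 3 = (g - 1)*(g + 3)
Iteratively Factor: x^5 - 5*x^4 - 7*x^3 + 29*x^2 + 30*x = (x - 5)*(x^4 - 7*x^2 - 6*x) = (x - 5)*(x + 2)*(x^3 - 2*x^2 - 3*x) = (x - 5)*(x - 3)*(x + 2)*(x^2 + x) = (x - 5)*(x - 3)*(x + 1)*(x + 2)*(x)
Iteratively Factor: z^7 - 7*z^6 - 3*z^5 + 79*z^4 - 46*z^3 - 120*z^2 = (z)*(z^6 - 7*z^5 - 3*z^4 + 79*z^3 - 46*z^2 - 120*z) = z*(z - 2)*(z^5 - 5*z^4 - 13*z^3 + 53*z^2 + 60*z) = z*(z - 4)*(z - 2)*(z^4 - z^3 - 17*z^2 - 15*z) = z*(z - 5)*(z - 4)*(z - 2)*(z^3 + 4*z^2 + 3*z) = z*(z - 5)*(z - 4)*(z - 2)*(z + 1)*(z^2 + 3*z) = z^2*(z - 5)*(z - 4)*(z - 2)*(z + 1)*(z + 3)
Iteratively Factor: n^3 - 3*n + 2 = (n + 2)*(n^2 - 2*n + 1) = (n - 1)*(n + 2)*(n - 1)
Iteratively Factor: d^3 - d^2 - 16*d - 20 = (d + 2)*(d^2 - 3*d - 10) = (d + 2)^2*(d - 5)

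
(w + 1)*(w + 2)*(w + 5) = w^3 + 8*w^2 + 17*w + 10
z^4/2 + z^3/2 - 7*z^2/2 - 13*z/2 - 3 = (z/2 + 1/2)*(z - 3)*(z + 1)*(z + 2)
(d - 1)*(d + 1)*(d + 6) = d^3 + 6*d^2 - d - 6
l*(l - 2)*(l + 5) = l^3 + 3*l^2 - 10*l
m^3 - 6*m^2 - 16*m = m*(m - 8)*(m + 2)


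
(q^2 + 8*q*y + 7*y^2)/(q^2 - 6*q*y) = (q^2 + 8*q*y + 7*y^2)/(q*(q - 6*y))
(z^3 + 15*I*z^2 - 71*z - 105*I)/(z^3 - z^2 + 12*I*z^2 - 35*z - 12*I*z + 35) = (z + 3*I)/(z - 1)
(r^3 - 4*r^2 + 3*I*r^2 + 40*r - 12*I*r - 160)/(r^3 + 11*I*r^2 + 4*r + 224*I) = (r^2 - r*(4 + 5*I) + 20*I)/(r^2 + 3*I*r + 28)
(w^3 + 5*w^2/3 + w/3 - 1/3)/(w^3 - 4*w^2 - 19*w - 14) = (3*w^2 + 2*w - 1)/(3*(w^2 - 5*w - 14))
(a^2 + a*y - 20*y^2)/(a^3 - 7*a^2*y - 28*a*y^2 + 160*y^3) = 1/(a - 8*y)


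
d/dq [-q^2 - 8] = -2*q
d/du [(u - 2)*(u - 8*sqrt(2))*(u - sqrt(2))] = 3*u^2 - 18*sqrt(2)*u - 4*u + 16 + 18*sqrt(2)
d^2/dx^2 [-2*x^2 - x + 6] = -4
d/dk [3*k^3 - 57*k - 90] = 9*k^2 - 57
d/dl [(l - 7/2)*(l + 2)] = 2*l - 3/2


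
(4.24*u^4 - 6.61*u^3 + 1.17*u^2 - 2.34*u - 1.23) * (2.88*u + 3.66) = 12.2112*u^5 - 3.5184*u^4 - 20.823*u^3 - 2.457*u^2 - 12.1068*u - 4.5018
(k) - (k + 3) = -3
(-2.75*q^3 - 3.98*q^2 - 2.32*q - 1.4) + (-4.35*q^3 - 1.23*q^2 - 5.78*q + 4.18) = -7.1*q^3 - 5.21*q^2 - 8.1*q + 2.78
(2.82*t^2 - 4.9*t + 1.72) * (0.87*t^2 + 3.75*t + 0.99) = 2.4534*t^4 + 6.312*t^3 - 14.0868*t^2 + 1.599*t + 1.7028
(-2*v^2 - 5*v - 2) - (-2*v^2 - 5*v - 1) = -1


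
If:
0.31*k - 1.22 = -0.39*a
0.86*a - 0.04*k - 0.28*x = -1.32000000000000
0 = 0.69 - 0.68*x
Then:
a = -0.97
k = 5.15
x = 1.01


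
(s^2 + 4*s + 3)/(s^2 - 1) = (s + 3)/(s - 1)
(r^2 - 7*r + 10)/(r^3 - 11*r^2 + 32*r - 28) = (r - 5)/(r^2 - 9*r + 14)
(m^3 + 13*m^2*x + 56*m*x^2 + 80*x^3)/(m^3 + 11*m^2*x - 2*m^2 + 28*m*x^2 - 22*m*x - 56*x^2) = (m^2 + 9*m*x + 20*x^2)/(m^2 + 7*m*x - 2*m - 14*x)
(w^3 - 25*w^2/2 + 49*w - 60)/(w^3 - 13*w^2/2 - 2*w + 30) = (w - 4)/(w + 2)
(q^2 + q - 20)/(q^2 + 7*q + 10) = (q - 4)/(q + 2)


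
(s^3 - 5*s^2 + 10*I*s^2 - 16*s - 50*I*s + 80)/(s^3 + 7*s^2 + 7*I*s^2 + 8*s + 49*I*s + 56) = (s^2 + s*(-5 + 2*I) - 10*I)/(s^2 + s*(7 - I) - 7*I)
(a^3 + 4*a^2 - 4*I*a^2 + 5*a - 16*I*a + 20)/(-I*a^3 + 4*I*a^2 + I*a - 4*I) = (I*a^3 + 4*a^2*(1 + I) + a*(16 + 5*I) + 20*I)/(a^3 - 4*a^2 - a + 4)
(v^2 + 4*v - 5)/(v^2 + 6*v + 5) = (v - 1)/(v + 1)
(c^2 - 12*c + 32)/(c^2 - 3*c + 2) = (c^2 - 12*c + 32)/(c^2 - 3*c + 2)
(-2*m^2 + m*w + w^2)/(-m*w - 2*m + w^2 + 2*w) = (2*m + w)/(w + 2)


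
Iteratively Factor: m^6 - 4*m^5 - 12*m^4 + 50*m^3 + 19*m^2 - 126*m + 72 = (m - 1)*(m^5 - 3*m^4 - 15*m^3 + 35*m^2 + 54*m - 72) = (m - 1)*(m + 3)*(m^4 - 6*m^3 + 3*m^2 + 26*m - 24) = (m - 4)*(m - 1)*(m + 3)*(m^3 - 2*m^2 - 5*m + 6) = (m - 4)*(m - 1)*(m + 2)*(m + 3)*(m^2 - 4*m + 3) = (m - 4)*(m - 1)^2*(m + 2)*(m + 3)*(m - 3)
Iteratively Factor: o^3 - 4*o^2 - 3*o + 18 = (o - 3)*(o^2 - o - 6) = (o - 3)*(o + 2)*(o - 3)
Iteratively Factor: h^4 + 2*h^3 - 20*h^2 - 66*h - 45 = (h + 3)*(h^3 - h^2 - 17*h - 15) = (h - 5)*(h + 3)*(h^2 + 4*h + 3) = (h - 5)*(h + 1)*(h + 3)*(h + 3)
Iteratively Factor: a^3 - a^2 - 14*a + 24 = (a + 4)*(a^2 - 5*a + 6) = (a - 3)*(a + 4)*(a - 2)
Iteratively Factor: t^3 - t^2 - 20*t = (t)*(t^2 - t - 20) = t*(t + 4)*(t - 5)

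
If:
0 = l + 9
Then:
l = -9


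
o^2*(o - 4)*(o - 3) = o^4 - 7*o^3 + 12*o^2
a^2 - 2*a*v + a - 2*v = (a + 1)*(a - 2*v)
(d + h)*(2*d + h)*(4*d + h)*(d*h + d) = 8*d^4*h + 8*d^4 + 14*d^3*h^2 + 14*d^3*h + 7*d^2*h^3 + 7*d^2*h^2 + d*h^4 + d*h^3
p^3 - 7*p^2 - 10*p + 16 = (p - 8)*(p - 1)*(p + 2)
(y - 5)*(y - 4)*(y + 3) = y^3 - 6*y^2 - 7*y + 60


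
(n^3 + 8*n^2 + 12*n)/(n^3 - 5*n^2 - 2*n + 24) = n*(n + 6)/(n^2 - 7*n + 12)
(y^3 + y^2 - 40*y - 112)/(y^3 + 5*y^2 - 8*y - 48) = (y - 7)/(y - 3)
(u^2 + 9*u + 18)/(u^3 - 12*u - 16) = (u^2 + 9*u + 18)/(u^3 - 12*u - 16)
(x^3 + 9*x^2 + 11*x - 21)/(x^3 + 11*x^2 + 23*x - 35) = (x + 3)/(x + 5)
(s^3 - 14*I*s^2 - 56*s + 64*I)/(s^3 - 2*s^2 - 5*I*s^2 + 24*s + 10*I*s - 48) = (s^2 - 6*I*s - 8)/(s^2 + s*(-2 + 3*I) - 6*I)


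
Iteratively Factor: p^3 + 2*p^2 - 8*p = (p)*(p^2 + 2*p - 8) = p*(p + 4)*(p - 2)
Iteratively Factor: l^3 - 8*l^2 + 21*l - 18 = (l - 3)*(l^2 - 5*l + 6) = (l - 3)*(l - 2)*(l - 3)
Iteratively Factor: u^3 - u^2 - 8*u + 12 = (u + 3)*(u^2 - 4*u + 4) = (u - 2)*(u + 3)*(u - 2)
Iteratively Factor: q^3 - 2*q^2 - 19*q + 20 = (q + 4)*(q^2 - 6*q + 5) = (q - 5)*(q + 4)*(q - 1)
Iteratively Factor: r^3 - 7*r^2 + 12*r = (r - 4)*(r^2 - 3*r) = r*(r - 4)*(r - 3)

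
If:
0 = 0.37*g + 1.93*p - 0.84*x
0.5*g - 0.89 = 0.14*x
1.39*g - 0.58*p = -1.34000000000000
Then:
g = -4.91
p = -9.46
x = -23.90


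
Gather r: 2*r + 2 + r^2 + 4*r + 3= r^2 + 6*r + 5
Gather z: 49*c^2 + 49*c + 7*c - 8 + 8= 49*c^2 + 56*c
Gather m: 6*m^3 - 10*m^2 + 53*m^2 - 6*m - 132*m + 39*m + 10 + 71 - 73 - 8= 6*m^3 + 43*m^2 - 99*m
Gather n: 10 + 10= 20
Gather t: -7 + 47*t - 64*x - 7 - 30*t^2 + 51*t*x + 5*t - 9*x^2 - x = -30*t^2 + t*(51*x + 52) - 9*x^2 - 65*x - 14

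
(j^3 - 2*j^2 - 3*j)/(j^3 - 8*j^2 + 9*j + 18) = j/(j - 6)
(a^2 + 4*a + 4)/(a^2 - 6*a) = (a^2 + 4*a + 4)/(a*(a - 6))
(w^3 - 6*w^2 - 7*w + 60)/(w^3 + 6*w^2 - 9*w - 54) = (w^2 - 9*w + 20)/(w^2 + 3*w - 18)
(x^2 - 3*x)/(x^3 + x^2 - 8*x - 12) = x/(x^2 + 4*x + 4)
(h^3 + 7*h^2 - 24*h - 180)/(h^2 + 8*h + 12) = (h^2 + h - 30)/(h + 2)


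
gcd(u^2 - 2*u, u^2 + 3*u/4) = u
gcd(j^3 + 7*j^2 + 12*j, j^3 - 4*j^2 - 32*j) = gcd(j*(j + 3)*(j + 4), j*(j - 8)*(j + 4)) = j^2 + 4*j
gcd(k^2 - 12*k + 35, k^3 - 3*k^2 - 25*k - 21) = k - 7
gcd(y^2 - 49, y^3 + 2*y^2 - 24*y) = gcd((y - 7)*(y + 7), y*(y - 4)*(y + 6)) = 1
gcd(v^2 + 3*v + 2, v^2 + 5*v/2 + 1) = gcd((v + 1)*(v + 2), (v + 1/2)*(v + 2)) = v + 2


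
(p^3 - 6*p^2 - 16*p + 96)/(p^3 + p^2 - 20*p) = (p^2 - 2*p - 24)/(p*(p + 5))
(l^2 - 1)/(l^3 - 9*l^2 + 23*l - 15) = (l + 1)/(l^2 - 8*l + 15)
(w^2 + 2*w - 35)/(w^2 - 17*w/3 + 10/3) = 3*(w + 7)/(3*w - 2)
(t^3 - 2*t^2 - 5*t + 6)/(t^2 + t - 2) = t - 3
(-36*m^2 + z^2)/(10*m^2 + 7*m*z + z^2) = (-36*m^2 + z^2)/(10*m^2 + 7*m*z + z^2)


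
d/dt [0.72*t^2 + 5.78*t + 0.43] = 1.44*t + 5.78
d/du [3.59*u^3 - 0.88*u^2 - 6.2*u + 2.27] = 10.77*u^2 - 1.76*u - 6.2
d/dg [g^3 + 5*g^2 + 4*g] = 3*g^2 + 10*g + 4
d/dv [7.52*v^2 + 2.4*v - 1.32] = 15.04*v + 2.4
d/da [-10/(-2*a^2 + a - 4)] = 10*(1 - 4*a)/(2*a^2 - a + 4)^2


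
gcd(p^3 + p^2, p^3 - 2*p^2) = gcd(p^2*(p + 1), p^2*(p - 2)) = p^2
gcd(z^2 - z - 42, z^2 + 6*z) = z + 6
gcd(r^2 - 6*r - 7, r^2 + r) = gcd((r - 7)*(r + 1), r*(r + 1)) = r + 1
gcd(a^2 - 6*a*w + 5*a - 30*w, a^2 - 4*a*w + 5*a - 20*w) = a + 5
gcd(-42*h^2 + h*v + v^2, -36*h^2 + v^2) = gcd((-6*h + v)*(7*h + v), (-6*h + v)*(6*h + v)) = -6*h + v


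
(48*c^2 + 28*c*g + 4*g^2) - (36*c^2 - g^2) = 12*c^2 + 28*c*g + 5*g^2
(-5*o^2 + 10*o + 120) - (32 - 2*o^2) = -3*o^2 + 10*o + 88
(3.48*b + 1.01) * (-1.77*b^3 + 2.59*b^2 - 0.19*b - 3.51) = -6.1596*b^4 + 7.2255*b^3 + 1.9547*b^2 - 12.4067*b - 3.5451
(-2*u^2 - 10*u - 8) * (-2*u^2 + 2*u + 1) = 4*u^4 + 16*u^3 - 6*u^2 - 26*u - 8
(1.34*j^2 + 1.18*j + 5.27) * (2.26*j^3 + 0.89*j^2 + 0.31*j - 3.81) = 3.0284*j^5 + 3.8594*j^4 + 13.3758*j^3 - 0.0493000000000006*j^2 - 2.8621*j - 20.0787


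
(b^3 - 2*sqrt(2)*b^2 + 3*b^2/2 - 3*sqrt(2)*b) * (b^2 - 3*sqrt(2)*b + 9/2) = b^5 - 5*sqrt(2)*b^4 + 3*b^4/2 - 15*sqrt(2)*b^3/2 + 33*b^3/2 - 9*sqrt(2)*b^2 + 99*b^2/4 - 27*sqrt(2)*b/2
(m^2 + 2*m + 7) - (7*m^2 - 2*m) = -6*m^2 + 4*m + 7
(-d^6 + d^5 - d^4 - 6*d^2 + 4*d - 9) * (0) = 0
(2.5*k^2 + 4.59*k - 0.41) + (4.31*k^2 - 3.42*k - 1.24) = 6.81*k^2 + 1.17*k - 1.65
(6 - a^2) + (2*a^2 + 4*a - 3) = a^2 + 4*a + 3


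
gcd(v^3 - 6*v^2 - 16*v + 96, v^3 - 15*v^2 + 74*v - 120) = v^2 - 10*v + 24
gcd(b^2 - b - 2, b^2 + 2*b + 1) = b + 1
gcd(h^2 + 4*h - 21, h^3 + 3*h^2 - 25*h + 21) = h^2 + 4*h - 21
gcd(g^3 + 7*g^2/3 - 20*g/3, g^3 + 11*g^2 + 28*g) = g^2 + 4*g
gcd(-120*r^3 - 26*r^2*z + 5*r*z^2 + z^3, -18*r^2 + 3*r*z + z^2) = 6*r + z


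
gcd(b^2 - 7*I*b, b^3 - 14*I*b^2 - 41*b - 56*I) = b - 7*I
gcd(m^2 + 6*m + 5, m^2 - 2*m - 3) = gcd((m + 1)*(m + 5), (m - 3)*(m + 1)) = m + 1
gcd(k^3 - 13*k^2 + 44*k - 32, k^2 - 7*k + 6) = k - 1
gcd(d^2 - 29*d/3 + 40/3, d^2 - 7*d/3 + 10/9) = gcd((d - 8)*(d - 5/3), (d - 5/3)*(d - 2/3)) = d - 5/3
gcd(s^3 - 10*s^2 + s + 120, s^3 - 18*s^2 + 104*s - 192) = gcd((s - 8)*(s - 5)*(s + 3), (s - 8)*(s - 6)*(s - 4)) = s - 8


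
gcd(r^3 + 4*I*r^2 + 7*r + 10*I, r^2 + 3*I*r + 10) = r^2 + 3*I*r + 10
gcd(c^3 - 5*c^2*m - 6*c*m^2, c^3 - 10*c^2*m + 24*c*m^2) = c^2 - 6*c*m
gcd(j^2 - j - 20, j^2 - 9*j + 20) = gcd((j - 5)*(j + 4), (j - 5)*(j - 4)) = j - 5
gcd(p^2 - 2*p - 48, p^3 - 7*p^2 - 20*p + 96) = p - 8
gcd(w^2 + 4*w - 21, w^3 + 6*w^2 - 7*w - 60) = w - 3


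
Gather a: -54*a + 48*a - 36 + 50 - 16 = -6*a - 2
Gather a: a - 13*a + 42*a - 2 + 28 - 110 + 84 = 30*a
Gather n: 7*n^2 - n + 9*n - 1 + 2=7*n^2 + 8*n + 1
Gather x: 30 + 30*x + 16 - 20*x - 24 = 10*x + 22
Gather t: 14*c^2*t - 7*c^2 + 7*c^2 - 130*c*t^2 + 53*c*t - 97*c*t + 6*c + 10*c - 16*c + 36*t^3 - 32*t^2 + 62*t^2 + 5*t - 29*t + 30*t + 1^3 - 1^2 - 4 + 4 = 36*t^3 + t^2*(30 - 130*c) + t*(14*c^2 - 44*c + 6)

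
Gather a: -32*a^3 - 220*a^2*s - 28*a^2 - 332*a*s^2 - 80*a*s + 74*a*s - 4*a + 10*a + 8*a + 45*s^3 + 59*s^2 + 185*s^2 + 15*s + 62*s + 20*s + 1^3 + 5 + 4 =-32*a^3 + a^2*(-220*s - 28) + a*(-332*s^2 - 6*s + 14) + 45*s^3 + 244*s^2 + 97*s + 10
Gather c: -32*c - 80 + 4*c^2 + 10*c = 4*c^2 - 22*c - 80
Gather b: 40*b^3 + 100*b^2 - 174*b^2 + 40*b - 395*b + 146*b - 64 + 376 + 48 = 40*b^3 - 74*b^2 - 209*b + 360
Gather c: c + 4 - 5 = c - 1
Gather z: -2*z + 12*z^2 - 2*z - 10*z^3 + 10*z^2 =-10*z^3 + 22*z^2 - 4*z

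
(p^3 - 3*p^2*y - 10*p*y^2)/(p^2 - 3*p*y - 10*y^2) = p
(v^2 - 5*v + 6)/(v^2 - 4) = (v - 3)/(v + 2)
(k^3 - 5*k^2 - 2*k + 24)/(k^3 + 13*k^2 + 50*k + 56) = (k^2 - 7*k + 12)/(k^2 + 11*k + 28)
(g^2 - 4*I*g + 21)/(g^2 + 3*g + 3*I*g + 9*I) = (g - 7*I)/(g + 3)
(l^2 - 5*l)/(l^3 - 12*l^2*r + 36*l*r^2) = (l - 5)/(l^2 - 12*l*r + 36*r^2)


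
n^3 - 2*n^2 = n^2*(n - 2)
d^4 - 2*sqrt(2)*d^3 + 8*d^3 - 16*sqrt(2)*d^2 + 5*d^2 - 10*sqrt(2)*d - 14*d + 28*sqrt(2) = (d - 1)*(d + 2)*(d + 7)*(d - 2*sqrt(2))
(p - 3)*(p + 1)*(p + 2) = p^3 - 7*p - 6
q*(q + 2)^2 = q^3 + 4*q^2 + 4*q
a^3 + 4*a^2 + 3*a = a*(a + 1)*(a + 3)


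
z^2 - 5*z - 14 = (z - 7)*(z + 2)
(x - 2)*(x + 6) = x^2 + 4*x - 12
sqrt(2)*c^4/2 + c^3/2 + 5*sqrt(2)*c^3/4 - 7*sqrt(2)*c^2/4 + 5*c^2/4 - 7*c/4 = c*(c - 1)*(c + 7/2)*(sqrt(2)*c/2 + 1/2)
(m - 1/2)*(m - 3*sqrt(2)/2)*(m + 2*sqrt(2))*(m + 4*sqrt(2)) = m^4 - m^3/2 + 9*sqrt(2)*m^3/2 - 9*sqrt(2)*m^2/4 - 2*m^2 - 24*sqrt(2)*m + m + 12*sqrt(2)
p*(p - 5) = p^2 - 5*p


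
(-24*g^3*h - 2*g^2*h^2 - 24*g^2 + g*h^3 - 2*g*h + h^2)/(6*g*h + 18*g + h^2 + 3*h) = (-24*g^3*h - 2*g^2*h^2 - 24*g^2 + g*h^3 - 2*g*h + h^2)/(6*g*h + 18*g + h^2 + 3*h)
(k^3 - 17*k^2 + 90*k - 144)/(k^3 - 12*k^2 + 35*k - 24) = (k - 6)/(k - 1)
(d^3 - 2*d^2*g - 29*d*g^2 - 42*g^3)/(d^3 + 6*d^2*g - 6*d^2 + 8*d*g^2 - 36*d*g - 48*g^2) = (d^2 - 4*d*g - 21*g^2)/(d^2 + 4*d*g - 6*d - 24*g)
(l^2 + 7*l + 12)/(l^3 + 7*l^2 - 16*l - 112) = (l + 3)/(l^2 + 3*l - 28)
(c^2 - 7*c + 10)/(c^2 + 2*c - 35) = (c - 2)/(c + 7)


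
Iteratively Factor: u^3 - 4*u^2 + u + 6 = (u - 2)*(u^2 - 2*u - 3) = (u - 3)*(u - 2)*(u + 1)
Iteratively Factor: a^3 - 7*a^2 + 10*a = (a)*(a^2 - 7*a + 10) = a*(a - 5)*(a - 2)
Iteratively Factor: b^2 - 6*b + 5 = (b - 1)*(b - 5)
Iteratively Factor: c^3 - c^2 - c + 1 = (c - 1)*(c^2 - 1) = (c - 1)^2*(c + 1)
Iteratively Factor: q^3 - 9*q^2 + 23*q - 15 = (q - 3)*(q^2 - 6*q + 5) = (q - 5)*(q - 3)*(q - 1)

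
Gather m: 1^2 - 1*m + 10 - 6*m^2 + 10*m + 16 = -6*m^2 + 9*m + 27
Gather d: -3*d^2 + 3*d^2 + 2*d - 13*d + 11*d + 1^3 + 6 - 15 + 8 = 0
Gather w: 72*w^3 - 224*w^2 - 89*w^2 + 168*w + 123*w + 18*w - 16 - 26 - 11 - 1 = 72*w^3 - 313*w^2 + 309*w - 54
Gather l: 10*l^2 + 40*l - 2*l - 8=10*l^2 + 38*l - 8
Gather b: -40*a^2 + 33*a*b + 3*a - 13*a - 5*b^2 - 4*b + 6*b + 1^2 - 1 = -40*a^2 - 10*a - 5*b^2 + b*(33*a + 2)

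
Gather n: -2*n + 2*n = 0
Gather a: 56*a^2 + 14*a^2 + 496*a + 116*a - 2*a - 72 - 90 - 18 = 70*a^2 + 610*a - 180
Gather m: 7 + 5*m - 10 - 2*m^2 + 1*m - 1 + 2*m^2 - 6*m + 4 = 0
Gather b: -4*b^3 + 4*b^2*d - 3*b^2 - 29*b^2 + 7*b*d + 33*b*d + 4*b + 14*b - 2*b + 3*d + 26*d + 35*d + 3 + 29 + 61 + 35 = -4*b^3 + b^2*(4*d - 32) + b*(40*d + 16) + 64*d + 128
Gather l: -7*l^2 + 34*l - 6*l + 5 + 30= -7*l^2 + 28*l + 35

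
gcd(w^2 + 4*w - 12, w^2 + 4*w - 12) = w^2 + 4*w - 12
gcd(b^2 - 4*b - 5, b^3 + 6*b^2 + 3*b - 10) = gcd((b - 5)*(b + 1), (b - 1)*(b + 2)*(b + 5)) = 1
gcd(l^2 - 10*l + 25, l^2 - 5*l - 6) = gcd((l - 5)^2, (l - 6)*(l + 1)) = 1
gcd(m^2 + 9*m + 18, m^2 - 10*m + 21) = 1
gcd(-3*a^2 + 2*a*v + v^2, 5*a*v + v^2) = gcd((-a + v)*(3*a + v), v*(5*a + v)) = 1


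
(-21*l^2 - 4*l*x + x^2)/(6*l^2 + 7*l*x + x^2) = (-21*l^2 - 4*l*x + x^2)/(6*l^2 + 7*l*x + x^2)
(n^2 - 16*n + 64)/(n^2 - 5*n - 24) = (n - 8)/(n + 3)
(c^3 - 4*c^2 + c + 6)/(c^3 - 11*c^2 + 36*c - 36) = (c + 1)/(c - 6)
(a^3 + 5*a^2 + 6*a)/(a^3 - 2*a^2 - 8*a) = (a + 3)/(a - 4)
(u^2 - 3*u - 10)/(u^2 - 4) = (u - 5)/(u - 2)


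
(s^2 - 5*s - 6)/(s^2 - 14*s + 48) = (s + 1)/(s - 8)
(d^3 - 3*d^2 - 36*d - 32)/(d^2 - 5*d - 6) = (d^2 - 4*d - 32)/(d - 6)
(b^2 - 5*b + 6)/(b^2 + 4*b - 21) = (b - 2)/(b + 7)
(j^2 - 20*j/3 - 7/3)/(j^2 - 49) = (j + 1/3)/(j + 7)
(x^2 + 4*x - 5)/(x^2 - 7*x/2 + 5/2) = 2*(x + 5)/(2*x - 5)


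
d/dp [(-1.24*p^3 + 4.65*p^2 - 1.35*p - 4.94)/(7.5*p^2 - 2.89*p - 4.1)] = (-9.3*p^4 + 7.16719999999999*p^3 + 11.9385*p^2 + 35.97*p - 8.7416)/(56.25*p^4 - 43.35*p^3 - 53.1479*p^2 + 23.698*p + 16.81)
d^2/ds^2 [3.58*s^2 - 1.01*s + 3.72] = 7.16000000000000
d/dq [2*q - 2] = 2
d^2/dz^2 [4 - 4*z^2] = -8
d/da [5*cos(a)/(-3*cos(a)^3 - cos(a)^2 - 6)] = 5*(-9*cos(a) - cos(2*a) - 3*cos(3*a) + 11)*sin(a)/(2*(3*cos(a)^3 + cos(a)^2 + 6)^2)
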